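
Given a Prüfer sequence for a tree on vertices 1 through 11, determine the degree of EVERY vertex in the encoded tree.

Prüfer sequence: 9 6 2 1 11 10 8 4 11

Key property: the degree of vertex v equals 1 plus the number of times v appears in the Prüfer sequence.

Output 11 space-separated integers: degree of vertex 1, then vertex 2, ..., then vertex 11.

p_1 = 9: count[9] becomes 1
p_2 = 6: count[6] becomes 1
p_3 = 2: count[2] becomes 1
p_4 = 1: count[1] becomes 1
p_5 = 11: count[11] becomes 1
p_6 = 10: count[10] becomes 1
p_7 = 8: count[8] becomes 1
p_8 = 4: count[4] becomes 1
p_9 = 11: count[11] becomes 2
Degrees (1 + count): deg[1]=1+1=2, deg[2]=1+1=2, deg[3]=1+0=1, deg[4]=1+1=2, deg[5]=1+0=1, deg[6]=1+1=2, deg[7]=1+0=1, deg[8]=1+1=2, deg[9]=1+1=2, deg[10]=1+1=2, deg[11]=1+2=3

Answer: 2 2 1 2 1 2 1 2 2 2 3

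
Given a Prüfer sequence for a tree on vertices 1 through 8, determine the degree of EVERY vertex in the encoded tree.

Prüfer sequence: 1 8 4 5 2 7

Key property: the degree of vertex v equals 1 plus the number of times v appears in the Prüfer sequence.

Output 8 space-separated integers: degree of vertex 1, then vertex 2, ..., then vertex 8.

Answer: 2 2 1 2 2 1 2 2

Derivation:
p_1 = 1: count[1] becomes 1
p_2 = 8: count[8] becomes 1
p_3 = 4: count[4] becomes 1
p_4 = 5: count[5] becomes 1
p_5 = 2: count[2] becomes 1
p_6 = 7: count[7] becomes 1
Degrees (1 + count): deg[1]=1+1=2, deg[2]=1+1=2, deg[3]=1+0=1, deg[4]=1+1=2, deg[5]=1+1=2, deg[6]=1+0=1, deg[7]=1+1=2, deg[8]=1+1=2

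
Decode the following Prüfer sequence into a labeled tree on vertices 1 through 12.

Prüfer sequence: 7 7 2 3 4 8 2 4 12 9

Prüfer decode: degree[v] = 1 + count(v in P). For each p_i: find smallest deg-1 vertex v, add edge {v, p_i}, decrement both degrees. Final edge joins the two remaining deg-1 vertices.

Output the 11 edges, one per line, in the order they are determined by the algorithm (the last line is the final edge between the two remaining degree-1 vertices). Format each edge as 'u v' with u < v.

Initial degrees: {1:1, 2:3, 3:2, 4:3, 5:1, 6:1, 7:3, 8:2, 9:2, 10:1, 11:1, 12:2}
Step 1: smallest deg-1 vertex = 1, p_1 = 7. Add edge {1,7}. Now deg[1]=0, deg[7]=2.
Step 2: smallest deg-1 vertex = 5, p_2 = 7. Add edge {5,7}. Now deg[5]=0, deg[7]=1.
Step 3: smallest deg-1 vertex = 6, p_3 = 2. Add edge {2,6}. Now deg[6]=0, deg[2]=2.
Step 4: smallest deg-1 vertex = 7, p_4 = 3. Add edge {3,7}. Now deg[7]=0, deg[3]=1.
Step 5: smallest deg-1 vertex = 3, p_5 = 4. Add edge {3,4}. Now deg[3]=0, deg[4]=2.
Step 6: smallest deg-1 vertex = 10, p_6 = 8. Add edge {8,10}. Now deg[10]=0, deg[8]=1.
Step 7: smallest deg-1 vertex = 8, p_7 = 2. Add edge {2,8}. Now deg[8]=0, deg[2]=1.
Step 8: smallest deg-1 vertex = 2, p_8 = 4. Add edge {2,4}. Now deg[2]=0, deg[4]=1.
Step 9: smallest deg-1 vertex = 4, p_9 = 12. Add edge {4,12}. Now deg[4]=0, deg[12]=1.
Step 10: smallest deg-1 vertex = 11, p_10 = 9. Add edge {9,11}. Now deg[11]=0, deg[9]=1.
Final: two remaining deg-1 vertices are 9, 12. Add edge {9,12}.

Answer: 1 7
5 7
2 6
3 7
3 4
8 10
2 8
2 4
4 12
9 11
9 12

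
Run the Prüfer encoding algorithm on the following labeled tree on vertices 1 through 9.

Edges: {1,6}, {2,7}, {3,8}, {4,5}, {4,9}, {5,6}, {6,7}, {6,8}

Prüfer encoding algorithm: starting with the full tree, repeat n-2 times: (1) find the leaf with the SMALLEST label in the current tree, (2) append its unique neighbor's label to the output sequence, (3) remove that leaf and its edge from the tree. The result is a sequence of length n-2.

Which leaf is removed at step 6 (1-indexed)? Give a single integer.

Answer: 6

Derivation:
Step 1: current leaves = {1,2,3,9}. Remove leaf 1 (neighbor: 6).
Step 2: current leaves = {2,3,9}. Remove leaf 2 (neighbor: 7).
Step 3: current leaves = {3,7,9}. Remove leaf 3 (neighbor: 8).
Step 4: current leaves = {7,8,9}. Remove leaf 7 (neighbor: 6).
Step 5: current leaves = {8,9}. Remove leaf 8 (neighbor: 6).
Step 6: current leaves = {6,9}. Remove leaf 6 (neighbor: 5).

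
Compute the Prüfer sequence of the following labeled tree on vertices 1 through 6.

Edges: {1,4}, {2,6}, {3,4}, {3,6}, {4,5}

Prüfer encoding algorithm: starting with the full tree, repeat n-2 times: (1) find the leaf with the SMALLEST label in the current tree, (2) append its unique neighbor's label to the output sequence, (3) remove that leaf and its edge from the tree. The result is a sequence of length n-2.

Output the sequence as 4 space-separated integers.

Step 1: leaves = {1,2,5}. Remove smallest leaf 1, emit neighbor 4.
Step 2: leaves = {2,5}. Remove smallest leaf 2, emit neighbor 6.
Step 3: leaves = {5,6}. Remove smallest leaf 5, emit neighbor 4.
Step 4: leaves = {4,6}. Remove smallest leaf 4, emit neighbor 3.
Done: 2 vertices remain (3, 6). Sequence = [4 6 4 3]

Answer: 4 6 4 3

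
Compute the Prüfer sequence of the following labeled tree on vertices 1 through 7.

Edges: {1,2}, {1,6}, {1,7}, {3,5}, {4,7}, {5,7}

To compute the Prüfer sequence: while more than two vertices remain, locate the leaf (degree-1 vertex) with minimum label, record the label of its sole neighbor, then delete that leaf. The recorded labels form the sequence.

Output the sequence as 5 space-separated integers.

Step 1: leaves = {2,3,4,6}. Remove smallest leaf 2, emit neighbor 1.
Step 2: leaves = {3,4,6}. Remove smallest leaf 3, emit neighbor 5.
Step 3: leaves = {4,5,6}. Remove smallest leaf 4, emit neighbor 7.
Step 4: leaves = {5,6}. Remove smallest leaf 5, emit neighbor 7.
Step 5: leaves = {6,7}. Remove smallest leaf 6, emit neighbor 1.
Done: 2 vertices remain (1, 7). Sequence = [1 5 7 7 1]

Answer: 1 5 7 7 1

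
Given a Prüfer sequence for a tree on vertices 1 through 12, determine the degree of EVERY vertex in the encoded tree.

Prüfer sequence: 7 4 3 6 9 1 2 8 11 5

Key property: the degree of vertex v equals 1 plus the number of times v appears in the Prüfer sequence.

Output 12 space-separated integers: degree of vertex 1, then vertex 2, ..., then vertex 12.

p_1 = 7: count[7] becomes 1
p_2 = 4: count[4] becomes 1
p_3 = 3: count[3] becomes 1
p_4 = 6: count[6] becomes 1
p_5 = 9: count[9] becomes 1
p_6 = 1: count[1] becomes 1
p_7 = 2: count[2] becomes 1
p_8 = 8: count[8] becomes 1
p_9 = 11: count[11] becomes 1
p_10 = 5: count[5] becomes 1
Degrees (1 + count): deg[1]=1+1=2, deg[2]=1+1=2, deg[3]=1+1=2, deg[4]=1+1=2, deg[5]=1+1=2, deg[6]=1+1=2, deg[7]=1+1=2, deg[8]=1+1=2, deg[9]=1+1=2, deg[10]=1+0=1, deg[11]=1+1=2, deg[12]=1+0=1

Answer: 2 2 2 2 2 2 2 2 2 1 2 1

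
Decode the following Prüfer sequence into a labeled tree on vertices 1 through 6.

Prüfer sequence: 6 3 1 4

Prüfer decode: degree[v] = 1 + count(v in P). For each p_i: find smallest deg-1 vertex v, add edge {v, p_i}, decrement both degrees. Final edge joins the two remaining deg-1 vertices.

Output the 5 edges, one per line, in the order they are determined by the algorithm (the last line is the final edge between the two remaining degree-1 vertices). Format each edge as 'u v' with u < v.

Answer: 2 6
3 5
1 3
1 4
4 6

Derivation:
Initial degrees: {1:2, 2:1, 3:2, 4:2, 5:1, 6:2}
Step 1: smallest deg-1 vertex = 2, p_1 = 6. Add edge {2,6}. Now deg[2]=0, deg[6]=1.
Step 2: smallest deg-1 vertex = 5, p_2 = 3. Add edge {3,5}. Now deg[5]=0, deg[3]=1.
Step 3: smallest deg-1 vertex = 3, p_3 = 1. Add edge {1,3}. Now deg[3]=0, deg[1]=1.
Step 4: smallest deg-1 vertex = 1, p_4 = 4. Add edge {1,4}. Now deg[1]=0, deg[4]=1.
Final: two remaining deg-1 vertices are 4, 6. Add edge {4,6}.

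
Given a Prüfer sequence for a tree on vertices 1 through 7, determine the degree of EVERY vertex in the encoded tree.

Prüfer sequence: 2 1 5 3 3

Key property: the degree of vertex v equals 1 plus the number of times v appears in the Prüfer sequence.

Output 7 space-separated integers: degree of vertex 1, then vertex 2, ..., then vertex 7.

Answer: 2 2 3 1 2 1 1

Derivation:
p_1 = 2: count[2] becomes 1
p_2 = 1: count[1] becomes 1
p_3 = 5: count[5] becomes 1
p_4 = 3: count[3] becomes 1
p_5 = 3: count[3] becomes 2
Degrees (1 + count): deg[1]=1+1=2, deg[2]=1+1=2, deg[3]=1+2=3, deg[4]=1+0=1, deg[5]=1+1=2, deg[6]=1+0=1, deg[7]=1+0=1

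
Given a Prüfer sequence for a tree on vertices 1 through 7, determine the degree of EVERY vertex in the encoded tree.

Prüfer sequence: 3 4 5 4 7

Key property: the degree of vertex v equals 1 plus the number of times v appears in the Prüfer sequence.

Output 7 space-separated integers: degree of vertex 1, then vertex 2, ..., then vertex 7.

Answer: 1 1 2 3 2 1 2

Derivation:
p_1 = 3: count[3] becomes 1
p_2 = 4: count[4] becomes 1
p_3 = 5: count[5] becomes 1
p_4 = 4: count[4] becomes 2
p_5 = 7: count[7] becomes 1
Degrees (1 + count): deg[1]=1+0=1, deg[2]=1+0=1, deg[3]=1+1=2, deg[4]=1+2=3, deg[5]=1+1=2, deg[6]=1+0=1, deg[7]=1+1=2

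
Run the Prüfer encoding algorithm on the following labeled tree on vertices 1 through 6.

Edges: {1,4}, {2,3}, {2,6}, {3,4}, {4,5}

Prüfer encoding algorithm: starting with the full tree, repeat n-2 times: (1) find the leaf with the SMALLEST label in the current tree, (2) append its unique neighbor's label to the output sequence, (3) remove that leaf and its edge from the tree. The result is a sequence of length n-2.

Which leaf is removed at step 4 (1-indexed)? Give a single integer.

Step 1: current leaves = {1,5,6}. Remove leaf 1 (neighbor: 4).
Step 2: current leaves = {5,6}. Remove leaf 5 (neighbor: 4).
Step 3: current leaves = {4,6}. Remove leaf 4 (neighbor: 3).
Step 4: current leaves = {3,6}. Remove leaf 3 (neighbor: 2).

Answer: 3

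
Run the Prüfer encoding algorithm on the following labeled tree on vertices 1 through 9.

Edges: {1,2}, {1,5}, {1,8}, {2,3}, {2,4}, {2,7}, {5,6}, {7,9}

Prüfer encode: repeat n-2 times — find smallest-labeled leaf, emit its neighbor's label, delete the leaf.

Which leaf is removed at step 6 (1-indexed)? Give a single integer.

Answer: 1

Derivation:
Step 1: current leaves = {3,4,6,8,9}. Remove leaf 3 (neighbor: 2).
Step 2: current leaves = {4,6,8,9}. Remove leaf 4 (neighbor: 2).
Step 3: current leaves = {6,8,9}. Remove leaf 6 (neighbor: 5).
Step 4: current leaves = {5,8,9}. Remove leaf 5 (neighbor: 1).
Step 5: current leaves = {8,9}. Remove leaf 8 (neighbor: 1).
Step 6: current leaves = {1,9}. Remove leaf 1 (neighbor: 2).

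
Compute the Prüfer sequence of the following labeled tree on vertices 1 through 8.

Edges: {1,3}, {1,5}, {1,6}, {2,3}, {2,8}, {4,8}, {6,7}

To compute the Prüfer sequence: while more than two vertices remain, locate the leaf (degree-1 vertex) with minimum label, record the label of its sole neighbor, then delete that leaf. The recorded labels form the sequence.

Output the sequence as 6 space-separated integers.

Step 1: leaves = {4,5,7}. Remove smallest leaf 4, emit neighbor 8.
Step 2: leaves = {5,7,8}. Remove smallest leaf 5, emit neighbor 1.
Step 3: leaves = {7,8}. Remove smallest leaf 7, emit neighbor 6.
Step 4: leaves = {6,8}. Remove smallest leaf 6, emit neighbor 1.
Step 5: leaves = {1,8}. Remove smallest leaf 1, emit neighbor 3.
Step 6: leaves = {3,8}. Remove smallest leaf 3, emit neighbor 2.
Done: 2 vertices remain (2, 8). Sequence = [8 1 6 1 3 2]

Answer: 8 1 6 1 3 2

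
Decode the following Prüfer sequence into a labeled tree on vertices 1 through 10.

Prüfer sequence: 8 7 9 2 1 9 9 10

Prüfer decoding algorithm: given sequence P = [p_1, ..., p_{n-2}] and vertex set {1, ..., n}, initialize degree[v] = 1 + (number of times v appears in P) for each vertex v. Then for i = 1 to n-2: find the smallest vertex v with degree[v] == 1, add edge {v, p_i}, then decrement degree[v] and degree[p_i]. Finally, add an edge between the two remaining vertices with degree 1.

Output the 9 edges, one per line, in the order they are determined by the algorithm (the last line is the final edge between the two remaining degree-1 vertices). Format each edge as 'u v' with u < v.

Answer: 3 8
4 7
5 9
2 6
1 2
1 9
7 9
8 10
9 10

Derivation:
Initial degrees: {1:2, 2:2, 3:1, 4:1, 5:1, 6:1, 7:2, 8:2, 9:4, 10:2}
Step 1: smallest deg-1 vertex = 3, p_1 = 8. Add edge {3,8}. Now deg[3]=0, deg[8]=1.
Step 2: smallest deg-1 vertex = 4, p_2 = 7. Add edge {4,7}. Now deg[4]=0, deg[7]=1.
Step 3: smallest deg-1 vertex = 5, p_3 = 9. Add edge {5,9}. Now deg[5]=0, deg[9]=3.
Step 4: smallest deg-1 vertex = 6, p_4 = 2. Add edge {2,6}. Now deg[6]=0, deg[2]=1.
Step 5: smallest deg-1 vertex = 2, p_5 = 1. Add edge {1,2}. Now deg[2]=0, deg[1]=1.
Step 6: smallest deg-1 vertex = 1, p_6 = 9. Add edge {1,9}. Now deg[1]=0, deg[9]=2.
Step 7: smallest deg-1 vertex = 7, p_7 = 9. Add edge {7,9}. Now deg[7]=0, deg[9]=1.
Step 8: smallest deg-1 vertex = 8, p_8 = 10. Add edge {8,10}. Now deg[8]=0, deg[10]=1.
Final: two remaining deg-1 vertices are 9, 10. Add edge {9,10}.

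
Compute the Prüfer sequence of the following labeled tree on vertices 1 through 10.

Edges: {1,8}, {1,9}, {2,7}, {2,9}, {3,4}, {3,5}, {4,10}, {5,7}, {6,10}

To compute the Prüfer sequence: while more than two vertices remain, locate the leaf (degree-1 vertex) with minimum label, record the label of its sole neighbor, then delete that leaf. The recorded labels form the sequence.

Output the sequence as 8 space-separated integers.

Step 1: leaves = {6,8}. Remove smallest leaf 6, emit neighbor 10.
Step 2: leaves = {8,10}. Remove smallest leaf 8, emit neighbor 1.
Step 3: leaves = {1,10}. Remove smallest leaf 1, emit neighbor 9.
Step 4: leaves = {9,10}. Remove smallest leaf 9, emit neighbor 2.
Step 5: leaves = {2,10}. Remove smallest leaf 2, emit neighbor 7.
Step 6: leaves = {7,10}. Remove smallest leaf 7, emit neighbor 5.
Step 7: leaves = {5,10}. Remove smallest leaf 5, emit neighbor 3.
Step 8: leaves = {3,10}. Remove smallest leaf 3, emit neighbor 4.
Done: 2 vertices remain (4, 10). Sequence = [10 1 9 2 7 5 3 4]

Answer: 10 1 9 2 7 5 3 4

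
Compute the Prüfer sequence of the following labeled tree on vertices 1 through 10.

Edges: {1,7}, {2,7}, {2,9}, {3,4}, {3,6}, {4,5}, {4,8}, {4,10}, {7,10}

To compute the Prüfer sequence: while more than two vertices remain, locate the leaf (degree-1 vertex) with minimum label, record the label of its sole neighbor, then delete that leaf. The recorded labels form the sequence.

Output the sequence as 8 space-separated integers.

Answer: 7 4 3 4 4 10 2 7

Derivation:
Step 1: leaves = {1,5,6,8,9}. Remove smallest leaf 1, emit neighbor 7.
Step 2: leaves = {5,6,8,9}. Remove smallest leaf 5, emit neighbor 4.
Step 3: leaves = {6,8,9}. Remove smallest leaf 6, emit neighbor 3.
Step 4: leaves = {3,8,9}. Remove smallest leaf 3, emit neighbor 4.
Step 5: leaves = {8,9}. Remove smallest leaf 8, emit neighbor 4.
Step 6: leaves = {4,9}. Remove smallest leaf 4, emit neighbor 10.
Step 7: leaves = {9,10}. Remove smallest leaf 9, emit neighbor 2.
Step 8: leaves = {2,10}. Remove smallest leaf 2, emit neighbor 7.
Done: 2 vertices remain (7, 10). Sequence = [7 4 3 4 4 10 2 7]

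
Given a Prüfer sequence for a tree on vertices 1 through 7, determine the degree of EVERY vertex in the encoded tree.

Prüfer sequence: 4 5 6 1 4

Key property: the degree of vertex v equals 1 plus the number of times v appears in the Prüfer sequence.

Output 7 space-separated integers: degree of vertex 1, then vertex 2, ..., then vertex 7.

Answer: 2 1 1 3 2 2 1

Derivation:
p_1 = 4: count[4] becomes 1
p_2 = 5: count[5] becomes 1
p_3 = 6: count[6] becomes 1
p_4 = 1: count[1] becomes 1
p_5 = 4: count[4] becomes 2
Degrees (1 + count): deg[1]=1+1=2, deg[2]=1+0=1, deg[3]=1+0=1, deg[4]=1+2=3, deg[5]=1+1=2, deg[6]=1+1=2, deg[7]=1+0=1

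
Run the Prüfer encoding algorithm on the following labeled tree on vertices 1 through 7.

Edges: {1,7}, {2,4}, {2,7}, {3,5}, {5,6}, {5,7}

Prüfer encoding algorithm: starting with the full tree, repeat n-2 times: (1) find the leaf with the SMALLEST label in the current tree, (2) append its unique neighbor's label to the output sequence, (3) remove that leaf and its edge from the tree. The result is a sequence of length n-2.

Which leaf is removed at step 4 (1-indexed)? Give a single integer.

Answer: 2

Derivation:
Step 1: current leaves = {1,3,4,6}. Remove leaf 1 (neighbor: 7).
Step 2: current leaves = {3,4,6}. Remove leaf 3 (neighbor: 5).
Step 3: current leaves = {4,6}. Remove leaf 4 (neighbor: 2).
Step 4: current leaves = {2,6}. Remove leaf 2 (neighbor: 7).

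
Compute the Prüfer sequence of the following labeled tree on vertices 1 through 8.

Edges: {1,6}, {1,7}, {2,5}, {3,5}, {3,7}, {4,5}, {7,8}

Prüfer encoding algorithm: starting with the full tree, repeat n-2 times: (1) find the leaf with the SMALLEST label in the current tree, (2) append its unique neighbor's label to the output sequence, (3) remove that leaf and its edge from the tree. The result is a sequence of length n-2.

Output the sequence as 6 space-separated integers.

Step 1: leaves = {2,4,6,8}. Remove smallest leaf 2, emit neighbor 5.
Step 2: leaves = {4,6,8}. Remove smallest leaf 4, emit neighbor 5.
Step 3: leaves = {5,6,8}. Remove smallest leaf 5, emit neighbor 3.
Step 4: leaves = {3,6,8}. Remove smallest leaf 3, emit neighbor 7.
Step 5: leaves = {6,8}. Remove smallest leaf 6, emit neighbor 1.
Step 6: leaves = {1,8}. Remove smallest leaf 1, emit neighbor 7.
Done: 2 vertices remain (7, 8). Sequence = [5 5 3 7 1 7]

Answer: 5 5 3 7 1 7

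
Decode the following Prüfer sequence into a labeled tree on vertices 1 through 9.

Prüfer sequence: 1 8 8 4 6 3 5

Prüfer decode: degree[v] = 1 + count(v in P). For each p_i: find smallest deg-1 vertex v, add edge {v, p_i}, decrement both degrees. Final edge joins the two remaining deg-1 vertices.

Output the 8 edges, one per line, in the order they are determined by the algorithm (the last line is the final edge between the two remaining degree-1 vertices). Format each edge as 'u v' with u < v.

Answer: 1 2
1 8
7 8
4 8
4 6
3 6
3 5
5 9

Derivation:
Initial degrees: {1:2, 2:1, 3:2, 4:2, 5:2, 6:2, 7:1, 8:3, 9:1}
Step 1: smallest deg-1 vertex = 2, p_1 = 1. Add edge {1,2}. Now deg[2]=0, deg[1]=1.
Step 2: smallest deg-1 vertex = 1, p_2 = 8. Add edge {1,8}. Now deg[1]=0, deg[8]=2.
Step 3: smallest deg-1 vertex = 7, p_3 = 8. Add edge {7,8}. Now deg[7]=0, deg[8]=1.
Step 4: smallest deg-1 vertex = 8, p_4 = 4. Add edge {4,8}. Now deg[8]=0, deg[4]=1.
Step 5: smallest deg-1 vertex = 4, p_5 = 6. Add edge {4,6}. Now deg[4]=0, deg[6]=1.
Step 6: smallest deg-1 vertex = 6, p_6 = 3. Add edge {3,6}. Now deg[6]=0, deg[3]=1.
Step 7: smallest deg-1 vertex = 3, p_7 = 5. Add edge {3,5}. Now deg[3]=0, deg[5]=1.
Final: two remaining deg-1 vertices are 5, 9. Add edge {5,9}.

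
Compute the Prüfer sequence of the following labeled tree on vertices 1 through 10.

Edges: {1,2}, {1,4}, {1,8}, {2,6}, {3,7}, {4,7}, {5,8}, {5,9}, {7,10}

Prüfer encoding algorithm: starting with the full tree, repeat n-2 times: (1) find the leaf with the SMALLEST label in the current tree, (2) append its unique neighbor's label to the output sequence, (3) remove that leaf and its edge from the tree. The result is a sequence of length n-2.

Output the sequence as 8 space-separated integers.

Step 1: leaves = {3,6,9,10}. Remove smallest leaf 3, emit neighbor 7.
Step 2: leaves = {6,9,10}. Remove smallest leaf 6, emit neighbor 2.
Step 3: leaves = {2,9,10}. Remove smallest leaf 2, emit neighbor 1.
Step 4: leaves = {9,10}. Remove smallest leaf 9, emit neighbor 5.
Step 5: leaves = {5,10}. Remove smallest leaf 5, emit neighbor 8.
Step 6: leaves = {8,10}. Remove smallest leaf 8, emit neighbor 1.
Step 7: leaves = {1,10}. Remove smallest leaf 1, emit neighbor 4.
Step 8: leaves = {4,10}. Remove smallest leaf 4, emit neighbor 7.
Done: 2 vertices remain (7, 10). Sequence = [7 2 1 5 8 1 4 7]

Answer: 7 2 1 5 8 1 4 7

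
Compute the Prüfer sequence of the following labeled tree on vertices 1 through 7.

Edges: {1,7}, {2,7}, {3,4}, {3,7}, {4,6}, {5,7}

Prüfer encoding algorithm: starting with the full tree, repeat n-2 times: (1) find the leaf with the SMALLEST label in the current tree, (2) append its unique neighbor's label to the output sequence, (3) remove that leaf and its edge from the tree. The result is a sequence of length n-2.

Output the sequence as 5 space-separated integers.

Answer: 7 7 7 4 3

Derivation:
Step 1: leaves = {1,2,5,6}. Remove smallest leaf 1, emit neighbor 7.
Step 2: leaves = {2,5,6}. Remove smallest leaf 2, emit neighbor 7.
Step 3: leaves = {5,6}. Remove smallest leaf 5, emit neighbor 7.
Step 4: leaves = {6,7}. Remove smallest leaf 6, emit neighbor 4.
Step 5: leaves = {4,7}. Remove smallest leaf 4, emit neighbor 3.
Done: 2 vertices remain (3, 7). Sequence = [7 7 7 4 3]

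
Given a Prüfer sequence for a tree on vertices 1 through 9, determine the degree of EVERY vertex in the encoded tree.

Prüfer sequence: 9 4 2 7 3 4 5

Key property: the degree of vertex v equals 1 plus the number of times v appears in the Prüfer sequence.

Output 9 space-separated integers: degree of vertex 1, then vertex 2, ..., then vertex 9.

Answer: 1 2 2 3 2 1 2 1 2

Derivation:
p_1 = 9: count[9] becomes 1
p_2 = 4: count[4] becomes 1
p_3 = 2: count[2] becomes 1
p_4 = 7: count[7] becomes 1
p_5 = 3: count[3] becomes 1
p_6 = 4: count[4] becomes 2
p_7 = 5: count[5] becomes 1
Degrees (1 + count): deg[1]=1+0=1, deg[2]=1+1=2, deg[3]=1+1=2, deg[4]=1+2=3, deg[5]=1+1=2, deg[6]=1+0=1, deg[7]=1+1=2, deg[8]=1+0=1, deg[9]=1+1=2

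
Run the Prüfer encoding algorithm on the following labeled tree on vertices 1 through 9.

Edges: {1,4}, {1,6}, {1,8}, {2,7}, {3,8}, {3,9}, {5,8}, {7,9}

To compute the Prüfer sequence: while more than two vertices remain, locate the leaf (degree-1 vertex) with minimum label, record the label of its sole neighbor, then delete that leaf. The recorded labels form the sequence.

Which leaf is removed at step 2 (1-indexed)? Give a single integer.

Step 1: current leaves = {2,4,5,6}. Remove leaf 2 (neighbor: 7).
Step 2: current leaves = {4,5,6,7}. Remove leaf 4 (neighbor: 1).

Answer: 4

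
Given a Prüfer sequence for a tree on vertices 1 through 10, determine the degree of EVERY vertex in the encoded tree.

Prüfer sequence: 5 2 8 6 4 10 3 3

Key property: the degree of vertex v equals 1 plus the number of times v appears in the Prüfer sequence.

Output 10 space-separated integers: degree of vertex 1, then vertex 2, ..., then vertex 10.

Answer: 1 2 3 2 2 2 1 2 1 2

Derivation:
p_1 = 5: count[5] becomes 1
p_2 = 2: count[2] becomes 1
p_3 = 8: count[8] becomes 1
p_4 = 6: count[6] becomes 1
p_5 = 4: count[4] becomes 1
p_6 = 10: count[10] becomes 1
p_7 = 3: count[3] becomes 1
p_8 = 3: count[3] becomes 2
Degrees (1 + count): deg[1]=1+0=1, deg[2]=1+1=2, deg[3]=1+2=3, deg[4]=1+1=2, deg[5]=1+1=2, deg[6]=1+1=2, deg[7]=1+0=1, deg[8]=1+1=2, deg[9]=1+0=1, deg[10]=1+1=2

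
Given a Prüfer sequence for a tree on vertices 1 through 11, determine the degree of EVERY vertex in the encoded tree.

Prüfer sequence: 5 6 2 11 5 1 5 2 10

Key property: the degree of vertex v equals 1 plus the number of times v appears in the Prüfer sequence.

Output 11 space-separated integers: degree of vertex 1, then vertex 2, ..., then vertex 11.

Answer: 2 3 1 1 4 2 1 1 1 2 2

Derivation:
p_1 = 5: count[5] becomes 1
p_2 = 6: count[6] becomes 1
p_3 = 2: count[2] becomes 1
p_4 = 11: count[11] becomes 1
p_5 = 5: count[5] becomes 2
p_6 = 1: count[1] becomes 1
p_7 = 5: count[5] becomes 3
p_8 = 2: count[2] becomes 2
p_9 = 10: count[10] becomes 1
Degrees (1 + count): deg[1]=1+1=2, deg[2]=1+2=3, deg[3]=1+0=1, deg[4]=1+0=1, deg[5]=1+3=4, deg[6]=1+1=2, deg[7]=1+0=1, deg[8]=1+0=1, deg[9]=1+0=1, deg[10]=1+1=2, deg[11]=1+1=2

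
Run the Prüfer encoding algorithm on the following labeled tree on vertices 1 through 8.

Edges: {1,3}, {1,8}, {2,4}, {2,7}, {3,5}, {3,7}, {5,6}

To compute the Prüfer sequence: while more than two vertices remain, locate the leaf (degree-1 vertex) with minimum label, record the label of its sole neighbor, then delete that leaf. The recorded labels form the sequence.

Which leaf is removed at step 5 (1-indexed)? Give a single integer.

Answer: 7

Derivation:
Step 1: current leaves = {4,6,8}. Remove leaf 4 (neighbor: 2).
Step 2: current leaves = {2,6,8}. Remove leaf 2 (neighbor: 7).
Step 3: current leaves = {6,7,8}. Remove leaf 6 (neighbor: 5).
Step 4: current leaves = {5,7,8}. Remove leaf 5 (neighbor: 3).
Step 5: current leaves = {7,8}. Remove leaf 7 (neighbor: 3).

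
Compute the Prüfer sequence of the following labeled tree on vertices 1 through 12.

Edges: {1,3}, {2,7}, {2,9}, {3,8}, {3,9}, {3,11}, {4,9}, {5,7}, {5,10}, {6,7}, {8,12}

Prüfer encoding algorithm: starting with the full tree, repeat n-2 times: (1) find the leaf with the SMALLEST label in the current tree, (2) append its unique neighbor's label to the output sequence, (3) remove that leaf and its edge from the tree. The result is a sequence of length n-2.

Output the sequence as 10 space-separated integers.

Answer: 3 9 7 5 7 2 9 3 3 8

Derivation:
Step 1: leaves = {1,4,6,10,11,12}. Remove smallest leaf 1, emit neighbor 3.
Step 2: leaves = {4,6,10,11,12}. Remove smallest leaf 4, emit neighbor 9.
Step 3: leaves = {6,10,11,12}. Remove smallest leaf 6, emit neighbor 7.
Step 4: leaves = {10,11,12}. Remove smallest leaf 10, emit neighbor 5.
Step 5: leaves = {5,11,12}. Remove smallest leaf 5, emit neighbor 7.
Step 6: leaves = {7,11,12}. Remove smallest leaf 7, emit neighbor 2.
Step 7: leaves = {2,11,12}. Remove smallest leaf 2, emit neighbor 9.
Step 8: leaves = {9,11,12}. Remove smallest leaf 9, emit neighbor 3.
Step 9: leaves = {11,12}. Remove smallest leaf 11, emit neighbor 3.
Step 10: leaves = {3,12}. Remove smallest leaf 3, emit neighbor 8.
Done: 2 vertices remain (8, 12). Sequence = [3 9 7 5 7 2 9 3 3 8]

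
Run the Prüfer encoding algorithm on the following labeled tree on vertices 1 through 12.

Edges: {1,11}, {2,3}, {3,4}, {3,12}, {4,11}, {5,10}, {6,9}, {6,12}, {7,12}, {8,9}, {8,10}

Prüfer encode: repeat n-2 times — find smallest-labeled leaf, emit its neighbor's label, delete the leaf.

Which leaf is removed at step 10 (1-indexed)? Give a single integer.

Step 1: current leaves = {1,2,5,7}. Remove leaf 1 (neighbor: 11).
Step 2: current leaves = {2,5,7,11}. Remove leaf 2 (neighbor: 3).
Step 3: current leaves = {5,7,11}. Remove leaf 5 (neighbor: 10).
Step 4: current leaves = {7,10,11}. Remove leaf 7 (neighbor: 12).
Step 5: current leaves = {10,11}. Remove leaf 10 (neighbor: 8).
Step 6: current leaves = {8,11}. Remove leaf 8 (neighbor: 9).
Step 7: current leaves = {9,11}. Remove leaf 9 (neighbor: 6).
Step 8: current leaves = {6,11}. Remove leaf 6 (neighbor: 12).
Step 9: current leaves = {11,12}. Remove leaf 11 (neighbor: 4).
Step 10: current leaves = {4,12}. Remove leaf 4 (neighbor: 3).

Answer: 4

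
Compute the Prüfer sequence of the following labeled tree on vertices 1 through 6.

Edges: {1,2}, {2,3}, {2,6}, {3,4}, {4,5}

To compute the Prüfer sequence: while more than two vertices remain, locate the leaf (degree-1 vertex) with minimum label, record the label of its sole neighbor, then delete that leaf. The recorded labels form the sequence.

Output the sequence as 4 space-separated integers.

Answer: 2 4 3 2

Derivation:
Step 1: leaves = {1,5,6}. Remove smallest leaf 1, emit neighbor 2.
Step 2: leaves = {5,6}. Remove smallest leaf 5, emit neighbor 4.
Step 3: leaves = {4,6}. Remove smallest leaf 4, emit neighbor 3.
Step 4: leaves = {3,6}. Remove smallest leaf 3, emit neighbor 2.
Done: 2 vertices remain (2, 6). Sequence = [2 4 3 2]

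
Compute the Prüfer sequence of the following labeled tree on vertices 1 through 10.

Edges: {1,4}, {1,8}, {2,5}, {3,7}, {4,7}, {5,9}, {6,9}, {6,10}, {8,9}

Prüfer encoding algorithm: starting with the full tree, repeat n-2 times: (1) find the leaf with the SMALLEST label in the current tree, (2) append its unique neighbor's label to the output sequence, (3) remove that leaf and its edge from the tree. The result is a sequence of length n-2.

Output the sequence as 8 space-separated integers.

Answer: 5 7 9 4 1 8 9 6

Derivation:
Step 1: leaves = {2,3,10}. Remove smallest leaf 2, emit neighbor 5.
Step 2: leaves = {3,5,10}. Remove smallest leaf 3, emit neighbor 7.
Step 3: leaves = {5,7,10}. Remove smallest leaf 5, emit neighbor 9.
Step 4: leaves = {7,10}. Remove smallest leaf 7, emit neighbor 4.
Step 5: leaves = {4,10}. Remove smallest leaf 4, emit neighbor 1.
Step 6: leaves = {1,10}. Remove smallest leaf 1, emit neighbor 8.
Step 7: leaves = {8,10}. Remove smallest leaf 8, emit neighbor 9.
Step 8: leaves = {9,10}. Remove smallest leaf 9, emit neighbor 6.
Done: 2 vertices remain (6, 10). Sequence = [5 7 9 4 1 8 9 6]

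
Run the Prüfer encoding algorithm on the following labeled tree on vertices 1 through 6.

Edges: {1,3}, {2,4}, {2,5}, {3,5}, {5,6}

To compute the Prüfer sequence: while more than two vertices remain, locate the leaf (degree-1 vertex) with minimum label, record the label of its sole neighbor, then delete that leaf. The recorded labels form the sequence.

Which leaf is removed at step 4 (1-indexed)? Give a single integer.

Step 1: current leaves = {1,4,6}. Remove leaf 1 (neighbor: 3).
Step 2: current leaves = {3,4,6}. Remove leaf 3 (neighbor: 5).
Step 3: current leaves = {4,6}. Remove leaf 4 (neighbor: 2).
Step 4: current leaves = {2,6}. Remove leaf 2 (neighbor: 5).

Answer: 2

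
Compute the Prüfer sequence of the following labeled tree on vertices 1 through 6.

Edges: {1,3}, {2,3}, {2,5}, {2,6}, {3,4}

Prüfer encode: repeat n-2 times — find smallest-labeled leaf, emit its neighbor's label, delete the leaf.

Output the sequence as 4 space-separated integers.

Answer: 3 3 2 2

Derivation:
Step 1: leaves = {1,4,5,6}. Remove smallest leaf 1, emit neighbor 3.
Step 2: leaves = {4,5,6}. Remove smallest leaf 4, emit neighbor 3.
Step 3: leaves = {3,5,6}. Remove smallest leaf 3, emit neighbor 2.
Step 4: leaves = {5,6}. Remove smallest leaf 5, emit neighbor 2.
Done: 2 vertices remain (2, 6). Sequence = [3 3 2 2]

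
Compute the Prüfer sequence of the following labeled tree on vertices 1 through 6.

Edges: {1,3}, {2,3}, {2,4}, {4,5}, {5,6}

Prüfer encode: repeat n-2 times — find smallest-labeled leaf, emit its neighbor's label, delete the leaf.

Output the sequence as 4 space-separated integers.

Answer: 3 2 4 5

Derivation:
Step 1: leaves = {1,6}. Remove smallest leaf 1, emit neighbor 3.
Step 2: leaves = {3,6}. Remove smallest leaf 3, emit neighbor 2.
Step 3: leaves = {2,6}. Remove smallest leaf 2, emit neighbor 4.
Step 4: leaves = {4,6}. Remove smallest leaf 4, emit neighbor 5.
Done: 2 vertices remain (5, 6). Sequence = [3 2 4 5]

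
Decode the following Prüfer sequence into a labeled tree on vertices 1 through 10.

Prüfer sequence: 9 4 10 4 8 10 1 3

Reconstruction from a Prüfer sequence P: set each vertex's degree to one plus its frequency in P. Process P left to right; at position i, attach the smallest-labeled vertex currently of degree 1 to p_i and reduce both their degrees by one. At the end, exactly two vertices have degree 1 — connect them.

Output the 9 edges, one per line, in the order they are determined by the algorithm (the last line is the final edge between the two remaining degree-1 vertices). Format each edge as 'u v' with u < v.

Initial degrees: {1:2, 2:1, 3:2, 4:3, 5:1, 6:1, 7:1, 8:2, 9:2, 10:3}
Step 1: smallest deg-1 vertex = 2, p_1 = 9. Add edge {2,9}. Now deg[2]=0, deg[9]=1.
Step 2: smallest deg-1 vertex = 5, p_2 = 4. Add edge {4,5}. Now deg[5]=0, deg[4]=2.
Step 3: smallest deg-1 vertex = 6, p_3 = 10. Add edge {6,10}. Now deg[6]=0, deg[10]=2.
Step 4: smallest deg-1 vertex = 7, p_4 = 4. Add edge {4,7}. Now deg[7]=0, deg[4]=1.
Step 5: smallest deg-1 vertex = 4, p_5 = 8. Add edge {4,8}. Now deg[4]=0, deg[8]=1.
Step 6: smallest deg-1 vertex = 8, p_6 = 10. Add edge {8,10}. Now deg[8]=0, deg[10]=1.
Step 7: smallest deg-1 vertex = 9, p_7 = 1. Add edge {1,9}. Now deg[9]=0, deg[1]=1.
Step 8: smallest deg-1 vertex = 1, p_8 = 3. Add edge {1,3}. Now deg[1]=0, deg[3]=1.
Final: two remaining deg-1 vertices are 3, 10. Add edge {3,10}.

Answer: 2 9
4 5
6 10
4 7
4 8
8 10
1 9
1 3
3 10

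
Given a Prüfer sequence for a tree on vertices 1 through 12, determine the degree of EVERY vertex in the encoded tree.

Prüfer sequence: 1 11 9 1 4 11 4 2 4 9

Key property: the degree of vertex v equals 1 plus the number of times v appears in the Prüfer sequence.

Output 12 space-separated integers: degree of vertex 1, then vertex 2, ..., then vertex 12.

p_1 = 1: count[1] becomes 1
p_2 = 11: count[11] becomes 1
p_3 = 9: count[9] becomes 1
p_4 = 1: count[1] becomes 2
p_5 = 4: count[4] becomes 1
p_6 = 11: count[11] becomes 2
p_7 = 4: count[4] becomes 2
p_8 = 2: count[2] becomes 1
p_9 = 4: count[4] becomes 3
p_10 = 9: count[9] becomes 2
Degrees (1 + count): deg[1]=1+2=3, deg[2]=1+1=2, deg[3]=1+0=1, deg[4]=1+3=4, deg[5]=1+0=1, deg[6]=1+0=1, deg[7]=1+0=1, deg[8]=1+0=1, deg[9]=1+2=3, deg[10]=1+0=1, deg[11]=1+2=3, deg[12]=1+0=1

Answer: 3 2 1 4 1 1 1 1 3 1 3 1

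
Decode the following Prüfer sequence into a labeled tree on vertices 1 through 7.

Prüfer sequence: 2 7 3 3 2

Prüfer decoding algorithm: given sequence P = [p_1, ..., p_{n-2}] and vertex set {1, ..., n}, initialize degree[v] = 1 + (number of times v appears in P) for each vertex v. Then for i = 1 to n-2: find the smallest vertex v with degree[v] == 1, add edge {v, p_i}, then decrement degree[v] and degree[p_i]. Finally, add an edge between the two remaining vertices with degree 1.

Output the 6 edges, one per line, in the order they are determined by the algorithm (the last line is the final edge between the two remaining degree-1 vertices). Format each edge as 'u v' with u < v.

Initial degrees: {1:1, 2:3, 3:3, 4:1, 5:1, 6:1, 7:2}
Step 1: smallest deg-1 vertex = 1, p_1 = 2. Add edge {1,2}. Now deg[1]=0, deg[2]=2.
Step 2: smallest deg-1 vertex = 4, p_2 = 7. Add edge {4,7}. Now deg[4]=0, deg[7]=1.
Step 3: smallest deg-1 vertex = 5, p_3 = 3. Add edge {3,5}. Now deg[5]=0, deg[3]=2.
Step 4: smallest deg-1 vertex = 6, p_4 = 3. Add edge {3,6}. Now deg[6]=0, deg[3]=1.
Step 5: smallest deg-1 vertex = 3, p_5 = 2. Add edge {2,3}. Now deg[3]=0, deg[2]=1.
Final: two remaining deg-1 vertices are 2, 7. Add edge {2,7}.

Answer: 1 2
4 7
3 5
3 6
2 3
2 7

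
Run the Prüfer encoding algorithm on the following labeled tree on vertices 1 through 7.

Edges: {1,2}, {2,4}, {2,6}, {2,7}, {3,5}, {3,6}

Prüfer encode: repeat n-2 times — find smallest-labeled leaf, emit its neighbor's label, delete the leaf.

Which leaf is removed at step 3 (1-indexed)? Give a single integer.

Answer: 5

Derivation:
Step 1: current leaves = {1,4,5,7}. Remove leaf 1 (neighbor: 2).
Step 2: current leaves = {4,5,7}. Remove leaf 4 (neighbor: 2).
Step 3: current leaves = {5,7}. Remove leaf 5 (neighbor: 3).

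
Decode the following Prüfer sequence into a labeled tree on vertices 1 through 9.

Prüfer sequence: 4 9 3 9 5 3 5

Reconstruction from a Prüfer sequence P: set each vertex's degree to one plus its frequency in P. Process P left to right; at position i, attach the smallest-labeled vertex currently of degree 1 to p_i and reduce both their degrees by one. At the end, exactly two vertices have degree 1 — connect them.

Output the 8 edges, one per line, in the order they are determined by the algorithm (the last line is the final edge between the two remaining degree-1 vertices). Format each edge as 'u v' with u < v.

Initial degrees: {1:1, 2:1, 3:3, 4:2, 5:3, 6:1, 7:1, 8:1, 9:3}
Step 1: smallest deg-1 vertex = 1, p_1 = 4. Add edge {1,4}. Now deg[1]=0, deg[4]=1.
Step 2: smallest deg-1 vertex = 2, p_2 = 9. Add edge {2,9}. Now deg[2]=0, deg[9]=2.
Step 3: smallest deg-1 vertex = 4, p_3 = 3. Add edge {3,4}. Now deg[4]=0, deg[3]=2.
Step 4: smallest deg-1 vertex = 6, p_4 = 9. Add edge {6,9}. Now deg[6]=0, deg[9]=1.
Step 5: smallest deg-1 vertex = 7, p_5 = 5. Add edge {5,7}. Now deg[7]=0, deg[5]=2.
Step 6: smallest deg-1 vertex = 8, p_6 = 3. Add edge {3,8}. Now deg[8]=0, deg[3]=1.
Step 7: smallest deg-1 vertex = 3, p_7 = 5. Add edge {3,5}. Now deg[3]=0, deg[5]=1.
Final: two remaining deg-1 vertices are 5, 9. Add edge {5,9}.

Answer: 1 4
2 9
3 4
6 9
5 7
3 8
3 5
5 9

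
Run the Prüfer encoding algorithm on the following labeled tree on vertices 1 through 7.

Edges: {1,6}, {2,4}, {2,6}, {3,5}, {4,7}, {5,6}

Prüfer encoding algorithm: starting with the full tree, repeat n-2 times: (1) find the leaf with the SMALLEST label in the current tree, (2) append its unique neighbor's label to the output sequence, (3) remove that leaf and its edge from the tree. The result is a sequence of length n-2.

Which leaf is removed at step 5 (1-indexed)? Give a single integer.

Step 1: current leaves = {1,3,7}. Remove leaf 1 (neighbor: 6).
Step 2: current leaves = {3,7}. Remove leaf 3 (neighbor: 5).
Step 3: current leaves = {5,7}. Remove leaf 5 (neighbor: 6).
Step 4: current leaves = {6,7}. Remove leaf 6 (neighbor: 2).
Step 5: current leaves = {2,7}. Remove leaf 2 (neighbor: 4).

Answer: 2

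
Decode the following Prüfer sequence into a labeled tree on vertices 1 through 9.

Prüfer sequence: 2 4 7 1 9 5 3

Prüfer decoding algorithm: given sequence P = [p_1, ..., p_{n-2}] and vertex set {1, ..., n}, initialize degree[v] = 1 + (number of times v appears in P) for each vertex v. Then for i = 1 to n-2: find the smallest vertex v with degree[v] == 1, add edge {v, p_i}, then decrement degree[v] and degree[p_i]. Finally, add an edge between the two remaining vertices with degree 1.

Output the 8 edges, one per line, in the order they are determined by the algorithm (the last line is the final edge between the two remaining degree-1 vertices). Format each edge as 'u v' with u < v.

Answer: 2 6
2 4
4 7
1 7
1 9
5 8
3 5
3 9

Derivation:
Initial degrees: {1:2, 2:2, 3:2, 4:2, 5:2, 6:1, 7:2, 8:1, 9:2}
Step 1: smallest deg-1 vertex = 6, p_1 = 2. Add edge {2,6}. Now deg[6]=0, deg[2]=1.
Step 2: smallest deg-1 vertex = 2, p_2 = 4. Add edge {2,4}. Now deg[2]=0, deg[4]=1.
Step 3: smallest deg-1 vertex = 4, p_3 = 7. Add edge {4,7}. Now deg[4]=0, deg[7]=1.
Step 4: smallest deg-1 vertex = 7, p_4 = 1. Add edge {1,7}. Now deg[7]=0, deg[1]=1.
Step 5: smallest deg-1 vertex = 1, p_5 = 9. Add edge {1,9}. Now deg[1]=0, deg[9]=1.
Step 6: smallest deg-1 vertex = 8, p_6 = 5. Add edge {5,8}. Now deg[8]=0, deg[5]=1.
Step 7: smallest deg-1 vertex = 5, p_7 = 3. Add edge {3,5}. Now deg[5]=0, deg[3]=1.
Final: two remaining deg-1 vertices are 3, 9. Add edge {3,9}.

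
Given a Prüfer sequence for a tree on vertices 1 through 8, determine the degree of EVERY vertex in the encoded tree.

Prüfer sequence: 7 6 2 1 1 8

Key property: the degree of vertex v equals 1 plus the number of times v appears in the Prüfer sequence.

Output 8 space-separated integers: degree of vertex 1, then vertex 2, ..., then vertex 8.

p_1 = 7: count[7] becomes 1
p_2 = 6: count[6] becomes 1
p_3 = 2: count[2] becomes 1
p_4 = 1: count[1] becomes 1
p_5 = 1: count[1] becomes 2
p_6 = 8: count[8] becomes 1
Degrees (1 + count): deg[1]=1+2=3, deg[2]=1+1=2, deg[3]=1+0=1, deg[4]=1+0=1, deg[5]=1+0=1, deg[6]=1+1=2, deg[7]=1+1=2, deg[8]=1+1=2

Answer: 3 2 1 1 1 2 2 2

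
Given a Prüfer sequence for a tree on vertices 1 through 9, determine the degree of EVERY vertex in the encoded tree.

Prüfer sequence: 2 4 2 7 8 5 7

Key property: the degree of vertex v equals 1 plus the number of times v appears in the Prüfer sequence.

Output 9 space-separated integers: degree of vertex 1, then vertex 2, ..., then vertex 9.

p_1 = 2: count[2] becomes 1
p_2 = 4: count[4] becomes 1
p_3 = 2: count[2] becomes 2
p_4 = 7: count[7] becomes 1
p_5 = 8: count[8] becomes 1
p_6 = 5: count[5] becomes 1
p_7 = 7: count[7] becomes 2
Degrees (1 + count): deg[1]=1+0=1, deg[2]=1+2=3, deg[3]=1+0=1, deg[4]=1+1=2, deg[5]=1+1=2, deg[6]=1+0=1, deg[7]=1+2=3, deg[8]=1+1=2, deg[9]=1+0=1

Answer: 1 3 1 2 2 1 3 2 1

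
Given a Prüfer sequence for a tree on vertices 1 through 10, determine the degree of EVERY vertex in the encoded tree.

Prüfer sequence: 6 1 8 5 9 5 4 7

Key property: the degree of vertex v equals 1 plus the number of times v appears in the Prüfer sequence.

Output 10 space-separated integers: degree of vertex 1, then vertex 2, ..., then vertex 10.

Answer: 2 1 1 2 3 2 2 2 2 1

Derivation:
p_1 = 6: count[6] becomes 1
p_2 = 1: count[1] becomes 1
p_3 = 8: count[8] becomes 1
p_4 = 5: count[5] becomes 1
p_5 = 9: count[9] becomes 1
p_6 = 5: count[5] becomes 2
p_7 = 4: count[4] becomes 1
p_8 = 7: count[7] becomes 1
Degrees (1 + count): deg[1]=1+1=2, deg[2]=1+0=1, deg[3]=1+0=1, deg[4]=1+1=2, deg[5]=1+2=3, deg[6]=1+1=2, deg[7]=1+1=2, deg[8]=1+1=2, deg[9]=1+1=2, deg[10]=1+0=1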